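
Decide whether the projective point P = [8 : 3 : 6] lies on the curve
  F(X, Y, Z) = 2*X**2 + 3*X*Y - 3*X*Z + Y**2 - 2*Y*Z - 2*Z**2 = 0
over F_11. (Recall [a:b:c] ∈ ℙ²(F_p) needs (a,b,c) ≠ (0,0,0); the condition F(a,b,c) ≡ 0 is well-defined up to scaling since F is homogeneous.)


F(8,3,6) ≡ 1 (mod 11); P is NOT on the curve.

Evaluate F(8, 3, 6) term-by-term (mod 11).
  2*X**2 ↦ 2·64·1·1 = 128
  3*X*Y ↦ 3·8·3·1 = 72
  -3*X*Z ↦ -3·8·1·6 = -144
  Y**2 ↦ 1·1·9·1 = 9
  -2*Y*Z ↦ -2·1·3·6 = -36
  -2*Z**2 ↦ -2·1·1·36 = -72
Sum: F(8, 3, 6) = (128) + (72) + (-144) + (9) + (-36) + (-72) = -43.
Reducing mod 11: -43 ≡ 1 (mod 11).
Since F(a, b, c) ≡ 1 ≠ 0 (mod 11), P does NOT lie on the curve.


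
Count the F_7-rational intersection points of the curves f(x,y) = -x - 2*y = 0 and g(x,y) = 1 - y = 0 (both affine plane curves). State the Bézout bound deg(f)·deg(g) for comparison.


Common zeros: {(5, 1)}; count = 1; Bézout bound = 1.

deg(f) = 1, deg(g) = 1, so Bézout bound = 1.
Scan x ∈ F_7. For each x, list the y ∈ F_7 with f(x, y) ≡ 0 and those with g(x, y) ≡ 0 (mod 7); the common zeros in that column are the intersection.
  x = 0: f ≡ 0 at y ∈ {0}; g ≡ 0 at y ∈ {1}; common: ∅.
  x = 1: f ≡ 0 at y ∈ {3}; g ≡ 0 at y ∈ {1}; common: ∅.
  x = 2: f ≡ 0 at y ∈ {6}; g ≡ 0 at y ∈ {1}; common: ∅.
  x = 3: f ≡ 0 at y ∈ {2}; g ≡ 0 at y ∈ {1}; common: ∅.
  x = 4: f ≡ 0 at y ∈ {5}; g ≡ 0 at y ∈ {1}; common: ∅.
  x = 5: f ≡ 0 at y ∈ {1}; g ≡ 0 at y ∈ {1}; common: {1}.
  x = 6: f ≡ 0 at y ∈ {4}; g ≡ 0 at y ∈ {1}; common: ∅.
Collecting: common zeros = {(5, 1)}, so the count is 1.
Comparison with the Bézout bound: 1 ≤ 1 = deg(f)·deg(g), as expected for curves with no common component (the bound is attained).


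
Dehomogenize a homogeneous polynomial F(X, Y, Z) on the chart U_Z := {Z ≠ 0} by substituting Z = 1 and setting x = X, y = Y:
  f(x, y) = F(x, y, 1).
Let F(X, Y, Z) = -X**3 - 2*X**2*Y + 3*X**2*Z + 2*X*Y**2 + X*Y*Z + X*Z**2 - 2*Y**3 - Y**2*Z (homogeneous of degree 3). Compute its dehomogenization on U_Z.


f(x, y) = -x**3 - 2*x**2*y + 3*x**2 + 2*x*y**2 + x*y + x - 2*y**3 - y**2

On U_Z we set Z = 1. Each monomial c·X^i·Y^j·Z^k in F becomes c·x^i·y^j·1^k = c·x^i·y^j.
Substituting Z = 1: F(X, Y, 1) = -x**3 - 2*x**2*y + 3*x**2 + 2*x*y**2 + x*y + x - 2*y**3 - y**2.
Note: deg(f) ≤ deg(F) = 3; strict inequality happens when F is divisible by Z (lost terms).


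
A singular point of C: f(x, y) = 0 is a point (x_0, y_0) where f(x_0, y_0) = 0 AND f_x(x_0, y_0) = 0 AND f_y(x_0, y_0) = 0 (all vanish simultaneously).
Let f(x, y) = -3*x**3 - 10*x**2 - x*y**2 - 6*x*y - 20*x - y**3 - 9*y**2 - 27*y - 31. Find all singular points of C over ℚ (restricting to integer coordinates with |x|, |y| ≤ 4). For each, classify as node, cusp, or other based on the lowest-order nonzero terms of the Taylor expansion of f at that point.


Singular points: {(-1, -3)}; classification: node.

Compute partial derivatives:
  f_x = -9*x**2 - 20*x - y**2 - 6*y - 20.
  f_y = -2*x*y - 6*x - 3*y**2 - 18*y - 27.
Scan x_0 ∈ {−4, ..., 4}. For each x_0, f_y(x_0, y) is a polynomial in y; find its integer roots y ∈ {−4, ..., 4}, then test f_x and f at those candidates.
  x = -4: f_y(-4, y) = -3*y**2 - 10*y - 3; vanishes at y ∈ {-3}. (-4, -3): f_x = -75 ≠ 0.
  x = -3: f_y(-3, y) = -3*y**2 - 12*y - 9; vanishes at y ∈ {-3, -1}. (-3, -3): f_x = -32 ≠ 0; (-3, -1): f_x = -36 ≠ 0.
  x = -2: f_y(-2, y) = -3*y**2 - 14*y - 15; vanishes at y ∈ {-3}. (-2, -3): f_x = -7 ≠ 0.
  x = -1: f_y(-1, y) = -3*y**2 - 16*y - 21; vanishes at y ∈ {-3}. (-1, -3): f_x = 0, f = 0 — SINGULAR.
  x = 0: f_y(0, y) = -3*y**2 - 18*y - 27; vanishes at y ∈ {-3}. (0, -3): f_x = -11 ≠ 0.
  x = 1: f_y(1, y) = -3*y**2 - 20*y - 33; vanishes at y ∈ {-3}. (1, -3): f_x = -40 ≠ 0.
  x = 2: f_y(2, y) = -3*y**2 - 22*y - 39; vanishes at y ∈ {-3}. (2, -3): f_x = -87 ≠ 0.
  x = 3: f_y(3, y) = -3*y**2 - 24*y - 45; vanishes at y ∈ {-3}. (3, -3): f_x = -152 ≠ 0.
  x = 4: f_y(4, y) = -3*y**2 - 26*y - 51; vanishes at y ∈ {-3}. (4, -3): f_x = -235 ≠ 0.
Only singular point on the grid: (-1, -3).
Classify: substitute x = -1 + u, y = -3 + v and expand: f = -3*u**3 - u**2 - u*v**2 - v**3 + v**2.
No constant or linear terms (consistent with a singular point). Quadratic part: -u**2 + v**2. Cubic part: -3*u**3 - u*v**2 - v**3.
The quadratic part v**2 - u**2 = (v − u)(v + u) splits into two distinct linear factors, so there are two distinct tangent lines y − -3 = ±(x − -1) — this is a node (ordinary double point).
Classification: node.


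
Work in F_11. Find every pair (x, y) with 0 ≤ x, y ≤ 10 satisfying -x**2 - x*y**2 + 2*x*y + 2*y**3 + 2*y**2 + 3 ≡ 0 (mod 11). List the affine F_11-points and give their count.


Affine F_11-points: {(0, 8), (1, 4), (2, 4), (4, 2), (5, 0), (6, 0), (7, 2), (7, 8), (7, 9), (9, 3), (10, 3)}; count = 11.

For each of the 121 pairs (x, y) ∈ F_11², evaluate f(x, y) mod 11. Record the zeros.
  x = 0: [0↦3, 1↦7, 2↦5, 3↦9, 4↦9, 5↦6, 6↦1, 7↦6, 8↦0, 9↦6, 10↦3]  zeros at y ∈ {8}
  x = 1: [0↦2, 1↦7, 2↦4, 3↦5, 4↦0, 5↦1, 6↦9, 7↦3, 8↦6, 9↦8, 10↦10]  zeros at y ∈ {4}
  x = 2: [0↦10, 1↦5, 2↦1, 3↦10, 4↦0, 5↦5, 6↦4, 7↦9, 8↦10, 9↦8, 10↦4]  zeros at y ∈ {4}
  x = 3: [0↦5, 1↦1, 2↦7, 3↦2, 4↦9, 5↦7, 6↦8, 7↦2, 8↦1, 9↦6, 10↦7]  zeros at y ∈ ∅
  x = 4: [0↦9, 1↦6, 2↦0, 3↦3, 4↦5, 5↦7, 6↦10, 7↦4, 8↦1, 9↦2, 10↦8]  zeros at y ∈ {2}
  x = 5: [0↦0, 1↦9, 2↦2, 3↦2, 4↦10, 5↦5, 6↦10, 7↦4, 8↦10, 9↦7, 10↦7]  zeros at y ∈ {0}
  x = 6: [0↦0, 1↦10, 2↦2, 3↦10, 4↦2, 5↦1, 6↦8, 7↦2, 8↦6, 9↦10, 10↦4]  zeros at y ∈ {0}
  x = 7: [0↦9, 1↦9, 2↦0, 3↦5, 4↦3, 5↦6, 6↦4, 7↦9, 8↦0, 9↦0, 10↦10]  zeros at y ∈ {2, 8, 9}
  x = 8: [0↦5, 1↦6, 2↦7, 3↦9, 4↦2, 5↦9, 6↦9, 7↦3, 8↦3, 9↦10, 10↦3]  zeros at y ∈ ∅
  x = 9: [0↦10, 1↦1, 2↦1, 3↦0, 4↦10, 5↦10, 6↦1, 7↦6, 8↦4, 9↦7, 10↦5]  zeros at y ∈ {3}
  x = 10: [0↦2, 1↦5, 2↦4, 3↦0, 4↦5, 5↦9, 6↦2, 7↦7, 8↦3, 9↦2, 10↦5]  zeros at y ∈ {3}
Collecting zeros: affine points = {(0, 8), (1, 4), (2, 4), (4, 2), (5, 0), (6, 0), (7, 2), (7, 8), (7, 9), (9, 3), (10, 3)}.
Total count |C(F_11)_aff| = 11.


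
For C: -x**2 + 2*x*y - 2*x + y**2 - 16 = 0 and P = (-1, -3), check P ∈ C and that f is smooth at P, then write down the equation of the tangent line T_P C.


Tangent line at P: -6*x - 8*y - 30 = 0.

Step 1: f(-1, -3) = 0, so P lies on C.
Step 2: partial derivatives
  f_x(x, y) = -2*x + 2*y - 2, f_y(x, y) = 2*x + 2*y.
  f_x(P) = -6, f_y(P) = -8 (gradient nonzero, so P is smooth).
Step 3: tangent line at P: -6·(x − -1) + -8·(y − -3) = 0.
Expanding: -6*x - 8*y - 30 = 0.


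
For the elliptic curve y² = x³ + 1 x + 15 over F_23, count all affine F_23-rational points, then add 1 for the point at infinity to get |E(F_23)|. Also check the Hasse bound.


Affine points = {(2, 5), (2, 18), (8, 11), (8, 12), (10, 6), (10, 17), (11, 0), (14, 6), (14, 17), (15, 1), (15, 22), (17, 0), (18, 0), (19, 4), (19, 19), (20, 10), (20, 13), (22, 6), (22, 17)}; affine count = 19; |E(F_23)| = 20.

Discriminant check: Δ ∝ 4a³ + 27b² = 4·1³ + 27·15² = 4·1 + 27·225 ≡ 7 (mod 23). Nonzero ⇒ E is nonsingular.
For each x ∈ F_23, compute rhs = x³ + 1·x + 15 mod 23, then count y ∈ F_23 with y² ≡ rhs.
  x = 0: rhs = 15, matching y values: none (0 points).
  x = 1: rhs = 17, matching y values: none (0 points).
  x = 2: rhs = 2, matching y values: 5, 18 (2 points).
  x = 3: rhs = 22, matching y values: none (0 points).
  x = 4: rhs = 14, matching y values: none (0 points).
  x = 5: rhs = 7, matching y values: none (0 points).
  x = 6: rhs = 7, matching y values: none (0 points).
  x = 7: rhs = 20, matching y values: none (0 points).
  x = 8: rhs = 6, matching y values: 11, 12 (2 points).
  x = 9: rhs = 17, matching y values: none (0 points).
  x = 10: rhs = 13, matching y values: 6, 17 (2 points).
  x = 11: rhs = 0, matching y values: 0 (1 points).
  x = 12: rhs = 7, matching y values: none (0 points).
  x = 13: rhs = 17, matching y values: none (0 points).
  x = 14: rhs = 13, matching y values: 6, 17 (2 points).
  x = 15: rhs = 1, matching y values: 1, 22 (2 points).
  x = 16: rhs = 10, matching y values: none (0 points).
  x = 17: rhs = 0, matching y values: 0 (1 points).
  x = 18: rhs = 0, matching y values: 0 (1 points).
  x = 19: rhs = 16, matching y values: 4, 19 (2 points).
  x = 20: rhs = 8, matching y values: 10, 13 (2 points).
  x = 21: rhs = 5, matching y values: none (0 points).
  x = 22: rhs = 13, matching y values: 6, 17 (2 points).
Total affine count: 19.
Full point count |E(F_23)| = 19 + 1 = 20.
Hasse bound: |20 − (23+1)| = |-4| = 4 ≤ 2√23 ≈ 9.5917 ✓.


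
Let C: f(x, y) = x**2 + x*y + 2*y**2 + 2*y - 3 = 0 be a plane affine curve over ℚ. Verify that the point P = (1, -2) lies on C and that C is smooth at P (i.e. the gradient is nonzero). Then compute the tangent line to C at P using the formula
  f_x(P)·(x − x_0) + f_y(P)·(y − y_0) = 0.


Tangent line at P: -5*y - 10 = 0.

Step 1: f(1, -2) = 0, so P lies on C.
Step 2: partial derivatives
  f_x(x, y) = 2*x + y, f_y(x, y) = x + 4*y + 2.
  f_x(P) = 0, f_y(P) = -5 (gradient nonzero, so P is smooth).
Step 3: tangent line at P: 0·(x − 1) + -5·(y − -2) = 0.
Expanding: -5*y - 10 = 0.


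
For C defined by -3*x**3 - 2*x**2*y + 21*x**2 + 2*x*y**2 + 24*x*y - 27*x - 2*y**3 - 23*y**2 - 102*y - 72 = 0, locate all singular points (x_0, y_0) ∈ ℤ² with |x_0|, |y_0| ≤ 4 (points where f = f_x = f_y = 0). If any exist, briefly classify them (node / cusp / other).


Singular points: {(3, -3)}; classification: cusp.

Compute partial derivatives:
  f_x = -9*x**2 - 4*x*y + 42*x + 2*y**2 + 24*y - 27.
  f_y = -2*x**2 + 4*x*y + 24*x - 6*y**2 - 46*y - 102.
Scan x_0 ∈ {−4, ..., 4}. For each x_0, f_y(x_0, y) is a polynomial in y; find its integer roots y ∈ {−4, ..., 4}, then test f_x and f at those candidates.
  x = -4: f_y(-4, y) = -6*y**2 - 62*y - 230; no integer root y with |y| ≤ 4.
  x = -3: f_y(-3, y) = -6*y**2 - 58*y - 192; no integer root y with |y| ≤ 4.
  x = -2: f_y(-2, y) = -6*y**2 - 54*y - 158; no integer root y with |y| ≤ 4.
  x = -1: f_y(-1, y) = -6*y**2 - 50*y - 128; no integer root y with |y| ≤ 4.
  x = 0: f_y(0, y) = -6*y**2 - 46*y - 102; no integer root y with |y| ≤ 4.
  x = 1: f_y(1, y) = -6*y**2 - 42*y - 80; no integer root y with |y| ≤ 4.
  x = 2: f_y(2, y) = -6*y**2 - 38*y - 62; no integer root y with |y| ≤ 4.
  x = 3: f_y(3, y) = -6*y**2 - 34*y - 48; vanishes at y ∈ {-3}. (3, -3): f_x = 0, f = 0 — SINGULAR.
  x = 4: f_y(4, y) = -6*y**2 - 30*y - 38; no integer root y with |y| ≤ 4.
Only singular point on the grid: (3, -3).
Classify: substitute x = 3 + u, y = -3 + v and expand: f = -3*u**3 - 2*u**2*v + 2*u*v**2 - 2*v**3 + v**2.
No constant or linear terms (consistent with a singular point). Quadratic part: v**2. Cubic part: -3*u**3 - 2*u**2*v + 2*u*v**2 - 2*v**3.
The quadratic part v**2 is a perfect square, so there is a single (double) tangent line v = 0, i.e. y = -3. Restricting the cubic part to that line (v = 0) leaves -3*u**3 ≠ 0, so f is not divisible by v and the branch is v² ≈ 3*u**3 to lowest order — this is a cusp.
Classification: cusp.


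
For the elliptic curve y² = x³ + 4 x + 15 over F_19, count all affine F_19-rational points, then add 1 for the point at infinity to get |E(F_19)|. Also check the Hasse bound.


Affine points = {(1, 1), (1, 18), (3, 4), (3, 15), (4, 0), (7, 5), (7, 14), (9, 1), (9, 18), (12, 9), (12, 10), (15, 7), (15, 12)}; affine count = 13; |E(F_19)| = 14.

Discriminant check: Δ ∝ 4a³ + 27b² = 4·4³ + 27·15² = 4·64 + 27·225 ≡ 4 (mod 19). Nonzero ⇒ E is nonsingular.
For each x ∈ F_19, compute rhs = x³ + 4·x + 15 mod 19, then count y ∈ F_19 with y² ≡ rhs.
  x = 0: rhs = 15, matching y values: none (0 points).
  x = 1: rhs = 1, matching y values: 1, 18 (2 points).
  x = 2: rhs = 12, matching y values: none (0 points).
  x = 3: rhs = 16, matching y values: 4, 15 (2 points).
  x = 4: rhs = 0, matching y values: 0 (1 points).
  x = 5: rhs = 8, matching y values: none (0 points).
  x = 6: rhs = 8, matching y values: none (0 points).
  x = 7: rhs = 6, matching y values: 5, 14 (2 points).
  x = 8: rhs = 8, matching y values: none (0 points).
  x = 9: rhs = 1, matching y values: 1, 18 (2 points).
  x = 10: rhs = 10, matching y values: none (0 points).
  x = 11: rhs = 3, matching y values: none (0 points).
  x = 12: rhs = 5, matching y values: 9, 10 (2 points).
  x = 13: rhs = 3, matching y values: none (0 points).
  x = 14: rhs = 3, matching y values: none (0 points).
  x = 15: rhs = 11, matching y values: 7, 12 (2 points).
  x = 16: rhs = 14, matching y values: none (0 points).
  x = 17: rhs = 18, matching y values: none (0 points).
  x = 18: rhs = 10, matching y values: none (0 points).
Total affine count: 13.
Full point count |E(F_19)| = 13 + 1 = 14.
Hasse bound: |14 − (19+1)| = |-6| = 6 ≤ 2√19 ≈ 8.7178 ✓.


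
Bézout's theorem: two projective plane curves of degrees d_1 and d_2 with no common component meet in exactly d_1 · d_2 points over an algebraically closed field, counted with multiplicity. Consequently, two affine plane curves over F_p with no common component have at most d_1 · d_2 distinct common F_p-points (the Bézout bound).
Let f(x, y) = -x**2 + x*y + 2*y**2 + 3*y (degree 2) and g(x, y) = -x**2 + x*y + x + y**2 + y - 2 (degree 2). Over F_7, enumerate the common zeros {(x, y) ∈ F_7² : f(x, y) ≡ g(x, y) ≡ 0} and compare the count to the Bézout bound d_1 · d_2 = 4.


Common zeros: ∅; count = 0; Bézout bound = 4.

deg(f) = 2, deg(g) = 2, so Bézout bound = 4.
Scan x ∈ F_7. For each x, list the y ∈ F_7 with f(x, y) ≡ 0 and those with g(x, y) ≡ 0 (mod 7); the common zeros in that column are the intersection.
  x = 0: f ≡ 0 at y ∈ {0, 2}; g ≡ 0 at y ∈ {1, 5}; common: ∅.
  x = 1: f ≡ 0 at y ∈ ∅; g ≡ 0 at y ∈ ∅; common: ∅.
  x = 2: f ≡ 0 at y ∈ {2, 6}; g ≡ 0 at y ∈ {1, 3}; common: ∅.
  x = 3: f ≡ 0 at y ∈ ∅; g ≡ 0 at y ∈ ∅; common: ∅.
  x = 4: f ≡ 0 at y ∈ {1, 6}; g ≡ 0 at y ∈ {0, 2}; common: ∅.
  x = 5: f ≡ 0 at y ∈ ∅; g ≡ 0 at y ∈ ∅; common: ∅.
  x = 6: f ≡ 0 at y ∈ ∅; g ≡ 0 at y ∈ {2, 5}; common: ∅.
Collecting: common zeros = ∅, so the count is 0.
Comparison with the Bézout bound: 0 ≤ 4 = deg(f)·deg(g), as expected for curves with no common component (the affine F_7-count falls short of the bound because intersections may lie at infinity, over extension fields, or carry multiplicity).


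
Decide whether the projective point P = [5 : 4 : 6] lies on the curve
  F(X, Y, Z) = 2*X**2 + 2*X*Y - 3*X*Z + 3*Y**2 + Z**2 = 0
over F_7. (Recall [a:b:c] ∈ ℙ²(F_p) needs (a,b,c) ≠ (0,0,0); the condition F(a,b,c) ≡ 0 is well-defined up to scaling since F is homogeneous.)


F(5,4,6) ≡ 0 (mod 7); P is on the curve.

Evaluate F(5, 4, 6) term-by-term (mod 7).
  2*X**2 ↦ 2·25·1·1 = 50
  2*X*Y ↦ 2·5·4·1 = 40
  -3*X*Z ↦ -3·5·1·6 = -90
  3*Y**2 ↦ 3·1·16·1 = 48
  Z**2 ↦ 1·1·1·36 = 36
Sum: F(5, 4, 6) = (50) + (40) + (-90) + (48) + (36) = 84.
Reducing mod 7: 84 ≡ 0 (mod 7).
Since F(a, b, c) ≡ 0 (mod 7), P lies on the curve.


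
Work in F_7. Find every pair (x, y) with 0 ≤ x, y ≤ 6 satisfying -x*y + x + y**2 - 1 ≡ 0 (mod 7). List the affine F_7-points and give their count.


Affine F_7-points: {(0, 1), (0, 6), (1, 0), (1, 1), (2, 1), (3, 1), (3, 2), (4, 1), (4, 3), (5, 1), (5, 4), (6, 1), (6, 5)}; count = 13.

For each of the 49 pairs (x, y) ∈ F_7², evaluate f(x, y) mod 7. Record the zeros.
  x = 0: [0↦6, 1↦0, 2↦3, 3↦1, 4↦1, 5↦3, 6↦0]  zeros at y ∈ {1, 6}
  x = 1: [0↦0, 1↦0, 2↦2, 3↦6, 4↦5, 5↦6, 6↦2]  zeros at y ∈ {0, 1}
  x = 2: [0↦1, 1↦0, 2↦1, 3↦4, 4↦2, 5↦2, 6↦4]  zeros at y ∈ {1}
  x = 3: [0↦2, 1↦0, 2↦0, 3↦2, 4↦6, 5↦5, 6↦6]  zeros at y ∈ {1, 2}
  x = 4: [0↦3, 1↦0, 2↦6, 3↦0, 4↦3, 5↦1, 6↦1]  zeros at y ∈ {1, 3}
  x = 5: [0↦4, 1↦0, 2↦5, 3↦5, 4↦0, 5↦4, 6↦3]  zeros at y ∈ {1, 4}
  x = 6: [0↦5, 1↦0, 2↦4, 3↦3, 4↦4, 5↦0, 6↦5]  zeros at y ∈ {1, 5}
Collecting zeros: affine points = {(0, 1), (0, 6), (1, 0), (1, 1), (2, 1), (3, 1), (3, 2), (4, 1), (4, 3), (5, 1), (5, 4), (6, 1), (6, 5)}.
Total count |C(F_7)_aff| = 13.


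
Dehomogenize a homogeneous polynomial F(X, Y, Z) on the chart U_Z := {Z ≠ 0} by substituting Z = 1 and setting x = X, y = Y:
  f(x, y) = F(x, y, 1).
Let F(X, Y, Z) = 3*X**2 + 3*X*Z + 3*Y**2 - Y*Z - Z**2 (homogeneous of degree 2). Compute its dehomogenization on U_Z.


f(x, y) = 3*x**2 + 3*x + 3*y**2 - y - 1

On U_Z we set Z = 1. Each monomial c·X^i·Y^j·Z^k in F becomes c·x^i·y^j·1^k = c·x^i·y^j.
Substituting Z = 1: F(X, Y, 1) = 3*x**2 + 3*x + 3*y**2 - y - 1.
Note: deg(f) ≤ deg(F) = 2; strict inequality happens when F is divisible by Z (lost terms).


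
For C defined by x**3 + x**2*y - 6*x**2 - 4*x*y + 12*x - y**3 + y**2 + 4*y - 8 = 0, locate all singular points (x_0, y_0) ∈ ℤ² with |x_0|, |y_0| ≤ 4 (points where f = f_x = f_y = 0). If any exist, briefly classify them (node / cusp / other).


Singular points: {(2, 0)}; classification: cusp.

Compute partial derivatives:
  f_x = 3*x**2 + 2*x*y - 12*x - 4*y + 12.
  f_y = x**2 - 4*x - 3*y**2 + 2*y + 4.
Scan x_0 ∈ {−4, ..., 4}. For each x_0, f_y(x_0, y) is a polynomial in y; find its integer roots y ∈ {−4, ..., 4}, then test f_x and f at those candidates.
  x = -4: f_y(-4, y) = -3*y**2 + 2*y + 36; no integer root y with |y| ≤ 4.
  x = -3: f_y(-3, y) = -3*y**2 + 2*y + 25; no integer root y with |y| ≤ 4.
  x = -2: f_y(-2, y) = -3*y**2 + 2*y + 16; vanishes at y ∈ {-2}. (-2, -2): f_x = 64 ≠ 0.
  x = -1: f_y(-1, y) = -3*y**2 + 2*y + 9; no integer root y with |y| ≤ 4.
  x = 0: f_y(0, y) = -3*y**2 + 2*y + 4; no integer root y with |y| ≤ 4.
  x = 1: f_y(1, y) = -3*y**2 + 2*y + 1; vanishes at y ∈ {1}. (1, 1): f_x = 1 ≠ 0.
  x = 2: f_y(2, y) = -3*y**2 + 2*y; vanishes at y ∈ {0}. (2, 0): f_x = 0, f = 0 — SINGULAR.
  x = 3: f_y(3, y) = -3*y**2 + 2*y + 1; vanishes at y ∈ {1}. (3, 1): f_x = 5 ≠ 0.
  x = 4: f_y(4, y) = -3*y**2 + 2*y + 4; no integer root y with |y| ≤ 4.
Only singular point on the grid: (2, 0).
Classify: substitute x = 2 + u, y = 0 + v and expand: f = u**3 + u**2*v - v**3 + v**2.
No constant or linear terms (consistent with a singular point). Quadratic part: v**2. Cubic part: u**3 + u**2*v - v**3.
The quadratic part v**2 is a perfect square, so there is a single (double) tangent line v = 0, i.e. y = 0. Restricting the cubic part to that line (v = 0) leaves u**3 ≠ 0, so f is not divisible by v and the branch is v² ≈ -u**3 to lowest order — this is a cusp.
Classification: cusp.


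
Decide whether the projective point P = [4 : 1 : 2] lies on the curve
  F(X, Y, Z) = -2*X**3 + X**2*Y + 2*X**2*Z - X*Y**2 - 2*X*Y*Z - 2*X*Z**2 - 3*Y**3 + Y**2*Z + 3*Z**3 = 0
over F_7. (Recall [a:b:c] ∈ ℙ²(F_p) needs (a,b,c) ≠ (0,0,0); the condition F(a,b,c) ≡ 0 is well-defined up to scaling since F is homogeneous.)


F(4,1,2) ≡ 0 (mod 7); P is on the curve.

Evaluate F(4, 1, 2) term-by-term (mod 7).
  -2*X**3 ↦ -2·64·1·1 = -128
  X**2*Y ↦ 1·16·1·1 = 16
  2*X**2*Z ↦ 2·16·1·2 = 64
  -X*Y**2 ↦ -1·4·1·1 = -4
  -2*X*Y*Z ↦ -2·4·1·2 = -16
  -2*X*Z**2 ↦ -2·4·1·4 = -32
  -3*Y**3 ↦ -3·1·1·1 = -3
  Y**2*Z ↦ 1·1·1·2 = 2
  3*Z**3 ↦ 3·1·1·8 = 24
Sum: F(4, 1, 2) = (-128) + (16) + (64) + (-4) + (-16) + (-32) + (-3) + (2) + (24) = -77.
Reducing mod 7: -77 ≡ 0 (mod 7).
Since F(a, b, c) ≡ 0 (mod 7), P lies on the curve.


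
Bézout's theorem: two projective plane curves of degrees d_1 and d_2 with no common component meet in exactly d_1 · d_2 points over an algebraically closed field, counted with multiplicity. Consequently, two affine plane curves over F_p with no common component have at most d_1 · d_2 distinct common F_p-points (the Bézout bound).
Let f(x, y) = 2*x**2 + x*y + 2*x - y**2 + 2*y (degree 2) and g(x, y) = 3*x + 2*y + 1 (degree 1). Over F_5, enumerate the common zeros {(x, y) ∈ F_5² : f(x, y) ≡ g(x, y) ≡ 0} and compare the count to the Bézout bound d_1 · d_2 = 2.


Common zeros: {(0, 2), (4, 1)}; count = 2; Bézout bound = 2.

deg(f) = 2, deg(g) = 1, so Bézout bound = 2.
Scan x ∈ F_5. For each x, list the y ∈ F_5 with f(x, y) ≡ 0 and those with g(x, y) ≡ 0 (mod 5); the common zeros in that column are the intersection.
  x = 0: f ≡ 0 at y ∈ {0, 2}; g ≡ 0 at y ∈ {2}; common: {2}.
  x = 1: f ≡ 0 at y ∈ {4}; g ≡ 0 at y ∈ {3}; common: ∅.
  x = 2: f ≡ 0 at y ∈ {1, 3}; g ≡ 0 at y ∈ {4}; common: ∅.
  x = 3: f ≡ 0 at y ∈ {2, 3}; g ≡ 0 at y ∈ {0}; common: ∅.
  x = 4: f ≡ 0 at y ∈ {0, 1}; g ≡ 0 at y ∈ {1}; common: {1}.
Collecting: common zeros = {(0, 2), (4, 1)}, so the count is 2.
Comparison with the Bézout bound: 2 ≤ 2 = deg(f)·deg(g), as expected for curves with no common component (the bound is attained).


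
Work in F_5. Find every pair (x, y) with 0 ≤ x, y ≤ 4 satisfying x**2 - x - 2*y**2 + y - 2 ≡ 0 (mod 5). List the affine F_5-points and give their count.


Affine F_5-points: {(0, 4), (1, 4), (2, 0), (2, 3), (4, 0), (4, 3)}; count = 6.

For each of the 25 pairs (x, y) ∈ F_5², evaluate f(x, y) mod 5. Record the zeros.
  x = 0: [0↦3, 1↦2, 2↦2, 3↦3, 4↦0]  zeros at y ∈ {4}
  x = 1: [0↦3, 1↦2, 2↦2, 3↦3, 4↦0]  zeros at y ∈ {4}
  x = 2: [0↦0, 1↦4, 2↦4, 3↦0, 4↦2]  zeros at y ∈ {0, 3}
  x = 3: [0↦4, 1↦3, 2↦3, 3↦4, 4↦1]  zeros at y ∈ ∅
  x = 4: [0↦0, 1↦4, 2↦4, 3↦0, 4↦2]  zeros at y ∈ {0, 3}
Collecting zeros: affine points = {(0, 4), (1, 4), (2, 0), (2, 3), (4, 0), (4, 3)}.
Total count |C(F_5)_aff| = 6.


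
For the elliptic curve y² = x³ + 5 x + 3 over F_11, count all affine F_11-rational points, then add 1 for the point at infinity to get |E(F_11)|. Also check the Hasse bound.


Affine points = {(0, 5), (0, 6), (1, 3), (1, 8), (3, 1), (3, 10), (8, 4), (8, 7)}; affine count = 8; |E(F_11)| = 9.

Discriminant check: Δ ∝ 4a³ + 27b² = 4·5³ + 27·3² = 4·125 + 27·9 ≡ 6 (mod 11). Nonzero ⇒ E is nonsingular.
For each x ∈ F_11, compute rhs = x³ + 5·x + 3 mod 11, then count y ∈ F_11 with y² ≡ rhs.
  x = 0: rhs = 3, matching y values: 5, 6 (2 points).
  x = 1: rhs = 9, matching y values: 3, 8 (2 points).
  x = 2: rhs = 10, matching y values: none (0 points).
  x = 3: rhs = 1, matching y values: 1, 10 (2 points).
  x = 4: rhs = 10, matching y values: none (0 points).
  x = 5: rhs = 10, matching y values: none (0 points).
  x = 6: rhs = 7, matching y values: none (0 points).
  x = 7: rhs = 7, matching y values: none (0 points).
  x = 8: rhs = 5, matching y values: 4, 7 (2 points).
  x = 9: rhs = 7, matching y values: none (0 points).
  x = 10: rhs = 8, matching y values: none (0 points).
Total affine count: 8.
Full point count |E(F_11)| = 8 + 1 = 9.
Hasse bound: |9 − (11+1)| = |-3| = 3 ≤ 2√11 ≈ 6.6332 ✓.


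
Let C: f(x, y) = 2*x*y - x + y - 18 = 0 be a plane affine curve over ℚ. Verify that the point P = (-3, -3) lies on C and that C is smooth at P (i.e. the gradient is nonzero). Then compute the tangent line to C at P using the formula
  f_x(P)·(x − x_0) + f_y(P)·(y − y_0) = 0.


Tangent line at P: -7*x - 5*y - 36 = 0.

Step 1: f(-3, -3) = 0, so P lies on C.
Step 2: partial derivatives
  f_x(x, y) = 2*y - 1, f_y(x, y) = 2*x + 1.
  f_x(P) = -7, f_y(P) = -5 (gradient nonzero, so P is smooth).
Step 3: tangent line at P: -7·(x − -3) + -5·(y − -3) = 0.
Expanding: -7*x - 5*y - 36 = 0.


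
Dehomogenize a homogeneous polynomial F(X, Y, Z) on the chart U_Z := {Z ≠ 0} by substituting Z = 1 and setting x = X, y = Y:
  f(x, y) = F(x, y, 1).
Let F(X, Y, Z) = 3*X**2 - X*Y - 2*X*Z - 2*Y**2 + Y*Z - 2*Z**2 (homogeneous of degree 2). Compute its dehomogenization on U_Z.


f(x, y) = 3*x**2 - x*y - 2*x - 2*y**2 + y - 2

On U_Z we set Z = 1. Each monomial c·X^i·Y^j·Z^k in F becomes c·x^i·y^j·1^k = c·x^i·y^j.
Substituting Z = 1: F(X, Y, 1) = 3*x**2 - x*y - 2*x - 2*y**2 + y - 2.
Note: deg(f) ≤ deg(F) = 2; strict inequality happens when F is divisible by Z (lost terms).


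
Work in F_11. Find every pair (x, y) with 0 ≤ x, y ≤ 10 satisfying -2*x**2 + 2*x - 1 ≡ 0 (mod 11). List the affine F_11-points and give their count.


Affine F_11-points: ∅; count = 0.

For each of the 121 pairs (x, y) ∈ F_11², evaluate f(x, y) mod 11. Record the zeros.
  x = 0: [0↦10, 1↦10, 2↦10, 3↦10, 4↦10, 5↦10, 6↦10, 7↦10, 8↦10, 9↦10, 10↦10]  zeros at y ∈ ∅
  x = 1: [0↦10, 1↦10, 2↦10, 3↦10, 4↦10, 5↦10, 6↦10, 7↦10, 8↦10, 9↦10, 10↦10]  zeros at y ∈ ∅
  x = 2: [0↦6, 1↦6, 2↦6, 3↦6, 4↦6, 5↦6, 6↦6, 7↦6, 8↦6, 9↦6, 10↦6]  zeros at y ∈ ∅
  x = 3: [0↦9, 1↦9, 2↦9, 3↦9, 4↦9, 5↦9, 6↦9, 7↦9, 8↦9, 9↦9, 10↦9]  zeros at y ∈ ∅
  x = 4: [0↦8, 1↦8, 2↦8, 3↦8, 4↦8, 5↦8, 6↦8, 7↦8, 8↦8, 9↦8, 10↦8]  zeros at y ∈ ∅
  x = 5: [0↦3, 1↦3, 2↦3, 3↦3, 4↦3, 5↦3, 6↦3, 7↦3, 8↦3, 9↦3, 10↦3]  zeros at y ∈ ∅
  x = 6: [0↦5, 1↦5, 2↦5, 3↦5, 4↦5, 5↦5, 6↦5, 7↦5, 8↦5, 9↦5, 10↦5]  zeros at y ∈ ∅
  x = 7: [0↦3, 1↦3, 2↦3, 3↦3, 4↦3, 5↦3, 6↦3, 7↦3, 8↦3, 9↦3, 10↦3]  zeros at y ∈ ∅
  x = 8: [0↦8, 1↦8, 2↦8, 3↦8, 4↦8, 5↦8, 6↦8, 7↦8, 8↦8, 9↦8, 10↦8]  zeros at y ∈ ∅
  x = 9: [0↦9, 1↦9, 2↦9, 3↦9, 4↦9, 5↦9, 6↦9, 7↦9, 8↦9, 9↦9, 10↦9]  zeros at y ∈ ∅
  x = 10: [0↦6, 1↦6, 2↦6, 3↦6, 4↦6, 5↦6, 6↦6, 7↦6, 8↦6, 9↦6, 10↦6]  zeros at y ∈ ∅
Collecting zeros: affine points = ∅.
Total count |C(F_11)_aff| = 0.


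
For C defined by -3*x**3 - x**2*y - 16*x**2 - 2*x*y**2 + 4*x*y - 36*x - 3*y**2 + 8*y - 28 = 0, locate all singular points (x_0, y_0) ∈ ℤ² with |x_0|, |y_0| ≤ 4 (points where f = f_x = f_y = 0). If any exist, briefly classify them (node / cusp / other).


Singular points: {(-2, 2)}; classification: cusp.

Compute partial derivatives:
  f_x = -9*x**2 - 2*x*y - 32*x - 2*y**2 + 4*y - 36.
  f_y = -x**2 - 4*x*y + 4*x - 6*y + 8.
Scan x_0 ∈ {−4, ..., 4}. For each x_0, f_y(x_0, y) is a polynomial in y; find its integer roots y ∈ {−4, ..., 4}, then test f_x and f at those candidates.
  x = -4: f_y(-4, y) = 10*y - 24; no integer root y with |y| ≤ 4.
  x = -3: f_y(-3, y) = 6*y - 13; no integer root y with |y| ≤ 4.
  x = -2: f_y(-2, y) = 2*y - 4; vanishes at y ∈ {2}. (-2, 2): f_x = 0, f = 0 — SINGULAR.
  x = -1: f_y(-1, y) = 3 - 2*y; no integer root y with |y| ≤ 4.
  x = 0: f_y(0, y) = 8 - 6*y; no integer root y with |y| ≤ 4.
  x = 1: f_y(1, y) = 11 - 10*y; no integer root y with |y| ≤ 4.
  x = 2: f_y(2, y) = 12 - 14*y; no integer root y with |y| ≤ 4.
  x = 3: f_y(3, y) = 11 - 18*y; no integer root y with |y| ≤ 4.
  x = 4: f_y(4, y) = 8 - 22*y; no integer root y with |y| ≤ 4.
Only singular point on the grid: (-2, 2).
Classify: substitute x = -2 + u, y = 2 + v and expand: f = -3*u**3 - u**2*v - 2*u*v**2 + v**2.
No constant or linear terms (consistent with a singular point). Quadratic part: v**2. Cubic part: -3*u**3 - u**2*v - 2*u*v**2.
The quadratic part v**2 is a perfect square, so there is a single (double) tangent line v = 0, i.e. y = 2. Restricting the cubic part to that line (v = 0) leaves -3*u**3 ≠ 0, so f is not divisible by v and the branch is v² ≈ 3*u**3 to lowest order — this is a cusp.
Classification: cusp.


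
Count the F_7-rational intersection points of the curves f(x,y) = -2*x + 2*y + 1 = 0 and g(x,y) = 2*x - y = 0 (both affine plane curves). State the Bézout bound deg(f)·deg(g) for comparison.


Common zeros: {(3, 6)}; count = 1; Bézout bound = 1.

deg(f) = 1, deg(g) = 1, so Bézout bound = 1.
Scan x ∈ F_7. For each x, list the y ∈ F_7 with f(x, y) ≡ 0 and those with g(x, y) ≡ 0 (mod 7); the common zeros in that column are the intersection.
  x = 0: f ≡ 0 at y ∈ {3}; g ≡ 0 at y ∈ {0}; common: ∅.
  x = 1: f ≡ 0 at y ∈ {4}; g ≡ 0 at y ∈ {2}; common: ∅.
  x = 2: f ≡ 0 at y ∈ {5}; g ≡ 0 at y ∈ {4}; common: ∅.
  x = 3: f ≡ 0 at y ∈ {6}; g ≡ 0 at y ∈ {6}; common: {6}.
  x = 4: f ≡ 0 at y ∈ {0}; g ≡ 0 at y ∈ {1}; common: ∅.
  x = 5: f ≡ 0 at y ∈ {1}; g ≡ 0 at y ∈ {3}; common: ∅.
  x = 6: f ≡ 0 at y ∈ {2}; g ≡ 0 at y ∈ {5}; common: ∅.
Collecting: common zeros = {(3, 6)}, so the count is 1.
Comparison with the Bézout bound: 1 ≤ 1 = deg(f)·deg(g), as expected for curves with no common component (the bound is attained).


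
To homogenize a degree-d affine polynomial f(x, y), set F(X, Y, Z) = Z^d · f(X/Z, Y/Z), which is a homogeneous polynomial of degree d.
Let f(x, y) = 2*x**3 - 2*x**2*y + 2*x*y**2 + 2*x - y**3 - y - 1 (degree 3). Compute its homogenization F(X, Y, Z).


F(X, Y, Z) = 2*X**3 - 2*X**2*Y + 2*X*Y**2 + 2*X*Z**2 - Y**3 - Y*Z**2 - Z**3

deg(f) = 3.
Substitute x = X/Z, y = Y/Z into f, then multiply by Z^3.
  monomial 2·x^3·y^0 ↦ 2·X^3·Y^0·Z^0.
  monomial -2·x^2·y^1 ↦ -2·X^2·Y^1·Z^0.
  monomial 2·x^1·y^2 ↦ 2·X^1·Y^2·Z^0.
  monomial 2·x^1·y^0 ↦ 2·X^1·Y^0·Z^2.
  monomial -1·x^0·y^3 ↦ -1·X^0·Y^3·Z^0.
  monomial -1·x^0·y^1 ↦ -1·X^0·Y^1·Z^2.
  monomial -1·x^0·y^0 ↦ -1·X^0·Y^0·Z^3.
Collecting: F(X, Y, Z) = 2*X**3 - 2*X**2*Y + 2*X*Y**2 + 2*X*Z**2 - Y**3 - Y*Z**2 - Z**3.


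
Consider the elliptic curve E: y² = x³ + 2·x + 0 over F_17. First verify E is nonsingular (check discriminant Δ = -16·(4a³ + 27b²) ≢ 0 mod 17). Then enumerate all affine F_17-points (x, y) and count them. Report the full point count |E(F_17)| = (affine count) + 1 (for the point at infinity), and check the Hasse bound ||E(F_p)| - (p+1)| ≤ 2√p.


Affine points = {(0, 0), (3, 4), (3, 13), (4, 2), (4, 15), (5, 4), (5, 13), (7, 0), (8, 1), (8, 16), (9, 4), (9, 13), (10, 0), (12, 1), (12, 16), (13, 8), (13, 9), (14, 1), (14, 16)}; affine count = 19; |E(F_17)| = 20.

Discriminant check: Δ ∝ 4a³ + 27b² = 4·2³ + 27·0² = 4·8 + 27·0 ≡ 15 (mod 17). Nonzero ⇒ E is nonsingular.
For each x ∈ F_17, compute rhs = x³ + 2·x + 0 mod 17, then count y ∈ F_17 with y² ≡ rhs.
  x = 0: rhs = 0, matching y values: 0 (1 points).
  x = 1: rhs = 3, matching y values: none (0 points).
  x = 2: rhs = 12, matching y values: none (0 points).
  x = 3: rhs = 16, matching y values: 4, 13 (2 points).
  x = 4: rhs = 4, matching y values: 2, 15 (2 points).
  x = 5: rhs = 16, matching y values: 4, 13 (2 points).
  x = 6: rhs = 7, matching y values: none (0 points).
  x = 7: rhs = 0, matching y values: 0 (1 points).
  x = 8: rhs = 1, matching y values: 1, 16 (2 points).
  x = 9: rhs = 16, matching y values: 4, 13 (2 points).
  x = 10: rhs = 0, matching y values: 0 (1 points).
  x = 11: rhs = 10, matching y values: none (0 points).
  x = 12: rhs = 1, matching y values: 1, 16 (2 points).
  x = 13: rhs = 13, matching y values: 8, 9 (2 points).
  x = 14: rhs = 1, matching y values: 1, 16 (2 points).
  x = 15: rhs = 5, matching y values: none (0 points).
  x = 16: rhs = 14, matching y values: none (0 points).
Total affine count: 19.
Full point count |E(F_17)| = 19 + 1 = 20.
Hasse bound: |20 − (17+1)| = |2| = 2 ≤ 2√17 ≈ 8.2462 ✓.


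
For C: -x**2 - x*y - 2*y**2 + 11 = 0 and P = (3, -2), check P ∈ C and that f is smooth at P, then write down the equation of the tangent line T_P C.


Tangent line at P: -4*x + 5*y + 22 = 0.

Step 1: f(3, -2) = 0, so P lies on C.
Step 2: partial derivatives
  f_x(x, y) = -2*x - y, f_y(x, y) = -x - 4*y.
  f_x(P) = -4, f_y(P) = 5 (gradient nonzero, so P is smooth).
Step 3: tangent line at P: -4·(x − 3) + 5·(y − -2) = 0.
Expanding: -4*x + 5*y + 22 = 0.


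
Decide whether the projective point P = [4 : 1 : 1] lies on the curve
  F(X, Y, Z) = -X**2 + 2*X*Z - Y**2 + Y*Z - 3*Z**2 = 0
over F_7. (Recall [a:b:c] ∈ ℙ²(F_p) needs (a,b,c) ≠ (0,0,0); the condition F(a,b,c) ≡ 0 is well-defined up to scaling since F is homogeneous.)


F(4,1,1) ≡ 3 (mod 7); P is NOT on the curve.

Evaluate F(4, 1, 1) term-by-term (mod 7).
  -X**2 ↦ -1·16·1·1 = -16
  2*X*Z ↦ 2·4·1·1 = 8
  -Y**2 ↦ -1·1·1·1 = -1
  Y*Z ↦ 1·1·1·1 = 1
  -3*Z**2 ↦ -3·1·1·1 = -3
Sum: F(4, 1, 1) = (-16) + (8) + (-1) + (1) + (-3) = -11.
Reducing mod 7: -11 ≡ 3 (mod 7).
Since F(a, b, c) ≡ 3 ≠ 0 (mod 7), P does NOT lie on the curve.


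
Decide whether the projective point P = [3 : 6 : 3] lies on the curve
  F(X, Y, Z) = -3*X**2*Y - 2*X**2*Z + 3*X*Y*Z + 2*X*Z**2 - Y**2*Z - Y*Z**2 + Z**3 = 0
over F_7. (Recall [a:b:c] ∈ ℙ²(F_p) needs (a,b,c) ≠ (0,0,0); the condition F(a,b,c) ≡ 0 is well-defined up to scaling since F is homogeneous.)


F(3,6,3) ≡ 5 (mod 7); P is NOT on the curve.

Evaluate F(3, 6, 3) term-by-term (mod 7).
  -3*X**2*Y ↦ -3·9·6·1 = -162
  -2*X**2*Z ↦ -2·9·1·3 = -54
  3*X*Y*Z ↦ 3·3·6·3 = 162
  2*X*Z**2 ↦ 2·3·1·9 = 54
  -Y**2*Z ↦ -1·1·36·3 = -108
  -Y*Z**2 ↦ -1·1·6·9 = -54
  Z**3 ↦ 1·1·1·27 = 27
Sum: F(3, 6, 3) = (-162) + (-54) + (162) + (54) + (-108) + (-54) + (27) = -135.
Reducing mod 7: -135 ≡ 5 (mod 7).
Since F(a, b, c) ≡ 5 ≠ 0 (mod 7), P does NOT lie on the curve.


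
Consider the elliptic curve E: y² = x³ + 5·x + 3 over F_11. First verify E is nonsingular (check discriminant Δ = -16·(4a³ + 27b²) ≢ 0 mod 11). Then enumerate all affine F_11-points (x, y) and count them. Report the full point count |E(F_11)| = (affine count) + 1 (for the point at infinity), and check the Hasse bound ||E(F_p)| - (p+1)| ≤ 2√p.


Affine points = {(0, 5), (0, 6), (1, 3), (1, 8), (3, 1), (3, 10), (8, 4), (8, 7)}; affine count = 8; |E(F_11)| = 9.

Discriminant check: Δ ∝ 4a³ + 27b² = 4·5³ + 27·3² = 4·125 + 27·9 ≡ 6 (mod 11). Nonzero ⇒ E is nonsingular.
For each x ∈ F_11, compute rhs = x³ + 5·x + 3 mod 11, then count y ∈ F_11 with y² ≡ rhs.
  x = 0: rhs = 3, matching y values: 5, 6 (2 points).
  x = 1: rhs = 9, matching y values: 3, 8 (2 points).
  x = 2: rhs = 10, matching y values: none (0 points).
  x = 3: rhs = 1, matching y values: 1, 10 (2 points).
  x = 4: rhs = 10, matching y values: none (0 points).
  x = 5: rhs = 10, matching y values: none (0 points).
  x = 6: rhs = 7, matching y values: none (0 points).
  x = 7: rhs = 7, matching y values: none (0 points).
  x = 8: rhs = 5, matching y values: 4, 7 (2 points).
  x = 9: rhs = 7, matching y values: none (0 points).
  x = 10: rhs = 8, matching y values: none (0 points).
Total affine count: 8.
Full point count |E(F_11)| = 8 + 1 = 9.
Hasse bound: |9 − (11+1)| = |-3| = 3 ≤ 2√11 ≈ 6.6332 ✓.


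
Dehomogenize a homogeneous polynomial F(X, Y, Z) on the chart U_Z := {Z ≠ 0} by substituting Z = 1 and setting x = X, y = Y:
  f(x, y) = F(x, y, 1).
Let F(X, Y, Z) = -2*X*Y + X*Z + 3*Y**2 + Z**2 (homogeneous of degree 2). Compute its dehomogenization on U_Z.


f(x, y) = -2*x*y + x + 3*y**2 + 1

On U_Z we set Z = 1. Each monomial c·X^i·Y^j·Z^k in F becomes c·x^i·y^j·1^k = c·x^i·y^j.
Substituting Z = 1: F(X, Y, 1) = -2*x*y + x + 3*y**2 + 1.
Note: deg(f) ≤ deg(F) = 2; strict inequality happens when F is divisible by Z (lost terms).


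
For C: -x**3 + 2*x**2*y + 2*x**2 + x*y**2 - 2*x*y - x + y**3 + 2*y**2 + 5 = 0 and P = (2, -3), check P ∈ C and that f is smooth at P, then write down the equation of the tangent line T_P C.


Tangent line at P: -14*x + 7*y + 49 = 0.

Step 1: f(2, -3) = 0, so P lies on C.
Step 2: partial derivatives
  f_x(x, y) = -3*x**2 + 4*x*y + 4*x + y**2 - 2*y - 1, f_y(x, y) = 2*x**2 + 2*x*y - 2*x + 3*y**2 + 4*y.
  f_x(P) = -14, f_y(P) = 7 (gradient nonzero, so P is smooth).
Step 3: tangent line at P: -14·(x − 2) + 7·(y − -3) = 0.
Expanding: -14*x + 7*y + 49 = 0.


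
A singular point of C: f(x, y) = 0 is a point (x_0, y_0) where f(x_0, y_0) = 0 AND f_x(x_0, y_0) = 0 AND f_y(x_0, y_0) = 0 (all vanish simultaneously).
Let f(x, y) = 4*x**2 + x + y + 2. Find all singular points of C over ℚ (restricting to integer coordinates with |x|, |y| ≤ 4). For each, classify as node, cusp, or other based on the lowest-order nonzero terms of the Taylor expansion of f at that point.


No singular points in the scanned grid; C is smooth there.

Compute partial derivatives:
  f_x = 8*x + 1.
  f_y = 1.
f_y = 1 is a nonzero constant, so f_y never vanishes: no point (x, y) can satisfy f = f_x = f_y = 0. In particular no (x, y) ∈ {−4, ..., 4}² is singular; the curve is smooth.


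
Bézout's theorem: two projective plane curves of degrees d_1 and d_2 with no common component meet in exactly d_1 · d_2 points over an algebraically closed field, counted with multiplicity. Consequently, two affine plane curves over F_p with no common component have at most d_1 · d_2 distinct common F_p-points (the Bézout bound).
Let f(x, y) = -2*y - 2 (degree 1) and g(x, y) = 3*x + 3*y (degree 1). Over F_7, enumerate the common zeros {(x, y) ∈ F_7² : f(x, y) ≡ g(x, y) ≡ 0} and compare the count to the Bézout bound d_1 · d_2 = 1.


Common zeros: {(1, 6)}; count = 1; Bézout bound = 1.

deg(f) = 1, deg(g) = 1, so Bézout bound = 1.
Scan x ∈ F_7. For each x, list the y ∈ F_7 with f(x, y) ≡ 0 and those with g(x, y) ≡ 0 (mod 7); the common zeros in that column are the intersection.
  x = 0: f ≡ 0 at y ∈ {6}; g ≡ 0 at y ∈ {0}; common: ∅.
  x = 1: f ≡ 0 at y ∈ {6}; g ≡ 0 at y ∈ {6}; common: {6}.
  x = 2: f ≡ 0 at y ∈ {6}; g ≡ 0 at y ∈ {5}; common: ∅.
  x = 3: f ≡ 0 at y ∈ {6}; g ≡ 0 at y ∈ {4}; common: ∅.
  x = 4: f ≡ 0 at y ∈ {6}; g ≡ 0 at y ∈ {3}; common: ∅.
  x = 5: f ≡ 0 at y ∈ {6}; g ≡ 0 at y ∈ {2}; common: ∅.
  x = 6: f ≡ 0 at y ∈ {6}; g ≡ 0 at y ∈ {1}; common: ∅.
Collecting: common zeros = {(1, 6)}, so the count is 1.
Comparison with the Bézout bound: 1 ≤ 1 = deg(f)·deg(g), as expected for curves with no common component (the bound is attained).


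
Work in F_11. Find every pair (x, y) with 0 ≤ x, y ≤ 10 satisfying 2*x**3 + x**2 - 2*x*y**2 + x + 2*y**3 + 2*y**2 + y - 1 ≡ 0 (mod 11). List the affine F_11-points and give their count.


Affine F_11-points: {(0, 9), (1, 10), (2, 1), (2, 4), (2, 7), (3, 5), (5, 3), (5, 6), (6, 0), (6, 2), (6, 3), (7, 10), (8, 10), (10, 5)}; count = 14.

For each of the 121 pairs (x, y) ∈ F_11², evaluate f(x, y) mod 11. Record the zeros.
  x = 0: [0↦10, 1↦4, 2↦3, 3↦8, 4↦9, 5↦7, 6↦3, 7↦9, 8↦4, 9↦0, 10↦9]  zeros at y ∈ {9}
  x = 1: [0↦3, 1↦6, 2↦10, 3↦5, 4↦3, 5↦5, 6↦1, 7↦3, 8↦1, 9↦7, 10↦0]  zeros at y ∈ {10}
  x = 2: [0↦10, 1↦0, 2↦9, 3↦5, 4↦0, 5↦6, 6↦2, 7↦0, 8↦1, 9↦6, 10↦5]  zeros at y ∈ {1, 4, 7}
  x = 3: [0↦10, 1↦9, 2↦1, 3↦9, 4↦1, 5↦0, 6↦7, 7↦1, 8↦5, 9↦9, 10↦3]  zeros at y ∈ {5}
  x = 4: [0↦4, 1↦1, 2↦9, 3↦7, 4↦7, 5↦10, 6↦6, 7↦7, 8↦3, 9↦6, 10↦6]  zeros at y ∈ ∅
  x = 5: [0↦4, 1↦10, 2↦1, 3↦0, 4↦8, 5↦4, 6↦0, 7↦8, 8↦7, 9↦9, 10↦4]  zeros at y ∈ {3, 6}
  x = 6: [0↦0, 1↦4, 2↦0, 3↦0, 4↦5, 5↦5, 6↦1, 7↦5, 8↦7, 9↦8, 10↦9]  zeros at y ∈ {0, 2, 3}
  x = 7: [0↦4, 1↦6, 2↦7, 3↦8, 4↦10, 5↦3, 6↦10, 7↦10, 8↦4, 9↦4, 10↦0]  zeros at y ∈ {10}
  x = 8: [0↦6, 1↦6, 2↦1, 3↦3, 4↦2, 5↦10, 6↦6, 7↦2, 8↦10, 9↦9, 10↦0]  zeros at y ∈ {10}
  x = 9: [0↦7, 1↦5, 2↦5, 3↦8, 4↦4, 5↦5, 6↦1, 7↦4, 8↦4, 9↦2, 10↦10]  zeros at y ∈ ∅
  x = 10: [0↦8, 1↦4, 2↦9, 3↦2, 4↦6, 5↦0, 6↦7, 7↦6, 8↦9, 9↦6, 10↦9]  zeros at y ∈ {5}
Collecting zeros: affine points = {(0, 9), (1, 10), (2, 1), (2, 4), (2, 7), (3, 5), (5, 3), (5, 6), (6, 0), (6, 2), (6, 3), (7, 10), (8, 10), (10, 5)}.
Total count |C(F_11)_aff| = 14.


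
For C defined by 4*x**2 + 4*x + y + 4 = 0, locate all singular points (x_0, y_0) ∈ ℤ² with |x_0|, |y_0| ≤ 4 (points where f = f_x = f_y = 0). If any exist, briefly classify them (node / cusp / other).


No singular points in the scanned grid; C is smooth there.

Compute partial derivatives:
  f_x = 8*x + 4.
  f_y = 1.
f_y = 1 is a nonzero constant, so f_y never vanishes: no point (x, y) can satisfy f = f_x = f_y = 0. In particular no (x, y) ∈ {−4, ..., 4}² is singular; the curve is smooth.
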